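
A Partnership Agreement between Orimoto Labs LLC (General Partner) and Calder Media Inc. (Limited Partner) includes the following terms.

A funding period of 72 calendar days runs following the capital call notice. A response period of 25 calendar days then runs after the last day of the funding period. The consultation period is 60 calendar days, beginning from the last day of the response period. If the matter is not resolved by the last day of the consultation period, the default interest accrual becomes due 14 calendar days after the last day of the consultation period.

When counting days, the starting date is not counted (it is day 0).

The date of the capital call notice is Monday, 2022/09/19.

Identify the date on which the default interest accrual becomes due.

2023/03/09

The last day of the funding period: 2022/09/19 + 72 days = 2022/11/30.
Adding 25 calendar days to 2022/11/30 gives 2022/12/25, which is the last day of the response period.
The last day of the consultation period: 2022/12/25 + 60 days = 2023/02/23.
The date on which the default interest accrual becomes due: 2023/02/23 + 14 days = 2023/03/09.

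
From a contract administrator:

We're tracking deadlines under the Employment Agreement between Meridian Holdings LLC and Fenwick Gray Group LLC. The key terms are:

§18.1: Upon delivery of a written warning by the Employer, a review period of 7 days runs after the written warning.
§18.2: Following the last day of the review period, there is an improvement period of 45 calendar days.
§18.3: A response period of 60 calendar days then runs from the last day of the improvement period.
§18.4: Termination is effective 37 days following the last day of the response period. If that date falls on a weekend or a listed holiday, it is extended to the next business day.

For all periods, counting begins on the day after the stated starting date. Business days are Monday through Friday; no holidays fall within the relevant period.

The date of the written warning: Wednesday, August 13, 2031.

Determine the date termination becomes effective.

January 9, 2032

The last day of the review period: 7 calendar days after August 13, 2031 is August 20, 2031.
Adding 45 calendar days to August 20, 2031 gives October 4, 2031, which is the last day of the improvement period.
The last day of the response period: October 4, 2031 + 60 days = December 3, 2031.
The date termination becomes effective: December 3, 2031 + 37 days = January 9, 2032. January 9, 2032 is a Friday, so no roll-forward applies.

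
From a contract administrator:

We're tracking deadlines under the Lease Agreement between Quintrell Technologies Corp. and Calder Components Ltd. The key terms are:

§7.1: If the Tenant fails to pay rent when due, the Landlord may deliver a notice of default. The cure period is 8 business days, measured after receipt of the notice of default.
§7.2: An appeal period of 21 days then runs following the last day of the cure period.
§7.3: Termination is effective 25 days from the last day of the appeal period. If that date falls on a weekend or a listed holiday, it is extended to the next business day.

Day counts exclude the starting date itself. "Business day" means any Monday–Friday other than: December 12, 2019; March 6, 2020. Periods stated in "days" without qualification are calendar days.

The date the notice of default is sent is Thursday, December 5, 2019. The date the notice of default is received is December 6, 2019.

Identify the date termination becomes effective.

February 3, 2020

The last day of the cure period: 8 business days after Friday, December 6, 2019, skipping weekends and the listed holiday on Dec 12 — Dec 9, Dec 10, Dec 11, Dec 13, Dec 16, Dec 17, Dec 18, Dec 19 — lands on Thursday, December 19, 2019.
The last day of the appeal period: December 19, 2019 + 21 days = January 9, 2020.
Adding 25 calendar days to January 9, 2020 gives February 3, 2020, which is the date termination becomes effective. February 3, 2020 is a Monday and is not a listed holiday, so no roll-forward applies.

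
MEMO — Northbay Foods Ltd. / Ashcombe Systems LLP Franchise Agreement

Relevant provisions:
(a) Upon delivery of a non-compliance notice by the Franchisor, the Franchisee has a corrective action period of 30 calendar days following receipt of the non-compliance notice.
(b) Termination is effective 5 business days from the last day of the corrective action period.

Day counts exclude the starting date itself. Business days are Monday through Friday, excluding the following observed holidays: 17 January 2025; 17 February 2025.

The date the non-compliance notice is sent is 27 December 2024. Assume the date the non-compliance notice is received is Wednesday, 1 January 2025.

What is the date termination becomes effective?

7 February 2025

The last day of the corrective action period: 30 calendar days after 1 January 2025 is 31 January 2025.
The date termination becomes effective: 5 business days after Friday, 31 January 2025, skipping weekends — Feb 3, Feb 4, Feb 5, Feb 6, Feb 7 — lands on Friday, 7 February 2025.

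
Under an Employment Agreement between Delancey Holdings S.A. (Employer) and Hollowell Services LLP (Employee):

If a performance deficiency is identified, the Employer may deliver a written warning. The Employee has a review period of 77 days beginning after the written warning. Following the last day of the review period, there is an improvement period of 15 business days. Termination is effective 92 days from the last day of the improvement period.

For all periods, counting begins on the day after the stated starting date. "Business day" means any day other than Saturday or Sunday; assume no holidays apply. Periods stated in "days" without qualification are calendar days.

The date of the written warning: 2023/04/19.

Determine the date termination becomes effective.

2023/10/26

Adding 77 calendar days to 2023/04/19 gives 2023/07/05, which is the last day of the review period.
The last day of the improvement period: 15 business days after Wednesday, 2023/07/05, skipping weekends — Jul 6, Jul 7, Jul 10, Jul 11, …, Jul 24, Jul 25, Jul 26 — lands on Wednesday, 2023/07/26.
The date termination becomes effective: 92 calendar days after 2023/07/26 is 2023/10/26.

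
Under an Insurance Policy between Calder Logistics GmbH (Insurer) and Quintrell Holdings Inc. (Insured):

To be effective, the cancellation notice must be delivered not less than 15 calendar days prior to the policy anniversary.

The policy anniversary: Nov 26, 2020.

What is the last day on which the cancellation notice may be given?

Nov 26, 2020 minus 15 days is Nov 11, 2020.

Nov 11, 2020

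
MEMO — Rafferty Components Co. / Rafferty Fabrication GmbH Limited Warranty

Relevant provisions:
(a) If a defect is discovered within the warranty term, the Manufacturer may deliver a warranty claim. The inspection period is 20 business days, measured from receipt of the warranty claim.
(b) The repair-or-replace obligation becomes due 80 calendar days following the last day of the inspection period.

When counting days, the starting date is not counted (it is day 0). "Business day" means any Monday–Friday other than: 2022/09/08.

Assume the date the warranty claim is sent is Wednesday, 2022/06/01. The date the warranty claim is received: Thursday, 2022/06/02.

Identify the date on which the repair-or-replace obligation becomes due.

The last day of the inspection period: counting 20 business days from Thursday, 2022/06/02 (Jun 3, Jun 6, Jun 7, Jun 8, …, Jun 28, Jun 29, Jun 30, skipping weekends) reaches Thursday, 2022/06/30.
The date on which the repair-or-replace obligation becomes due: 80 calendar days after 2022/06/30 is 2022/09/18.

2022/09/18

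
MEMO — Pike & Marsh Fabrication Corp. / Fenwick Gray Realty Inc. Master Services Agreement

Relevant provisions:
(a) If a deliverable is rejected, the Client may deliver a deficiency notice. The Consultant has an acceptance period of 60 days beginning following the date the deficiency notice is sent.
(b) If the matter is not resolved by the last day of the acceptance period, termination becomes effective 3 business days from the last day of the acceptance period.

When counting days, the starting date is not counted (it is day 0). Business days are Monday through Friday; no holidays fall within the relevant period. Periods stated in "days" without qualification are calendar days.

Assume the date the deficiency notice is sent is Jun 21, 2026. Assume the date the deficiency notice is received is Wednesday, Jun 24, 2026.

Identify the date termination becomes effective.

Aug 25, 2026

The last day of the acceptance period: Jun 21, 2026 + 60 days = Aug 20, 2026.
The date termination becomes effective: counting 3 business days from Thursday, Aug 20, 2026 (Aug 21, Aug 24, Aug 25, skipping weekends) reaches Tuesday, Aug 25, 2026.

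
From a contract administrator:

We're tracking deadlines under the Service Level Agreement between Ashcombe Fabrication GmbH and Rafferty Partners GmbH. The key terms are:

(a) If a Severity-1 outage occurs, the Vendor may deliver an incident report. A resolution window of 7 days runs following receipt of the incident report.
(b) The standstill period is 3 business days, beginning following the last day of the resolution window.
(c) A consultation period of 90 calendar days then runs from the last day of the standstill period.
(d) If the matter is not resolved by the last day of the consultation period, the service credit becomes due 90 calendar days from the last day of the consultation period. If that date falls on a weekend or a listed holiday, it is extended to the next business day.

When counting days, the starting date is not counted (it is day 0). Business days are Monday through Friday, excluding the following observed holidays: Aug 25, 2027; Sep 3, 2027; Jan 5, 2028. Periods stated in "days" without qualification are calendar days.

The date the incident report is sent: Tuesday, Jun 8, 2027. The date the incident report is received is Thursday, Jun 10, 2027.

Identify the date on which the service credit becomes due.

Dec 20, 2027

The last day of the resolution window: Jun 10, 2027 + 7 days = Jun 17, 2027.
The last day of the standstill period: 3 business days after Thursday, Jun 17, 2027, skipping weekends — Jun 18, Jun 21, Jun 22 — lands on Tuesday, Jun 22, 2027.
Adding 90 calendar days to Jun 22, 2027 gives Sep 20, 2027, which is the last day of the consultation period.
Adding 90 calendar days to Sep 20, 2027 gives Dec 19, 2027, which is the date on which the service credit becomes due. That falls on a Sunday, so it rolls to the next business day, Monday, Dec 20, 2027.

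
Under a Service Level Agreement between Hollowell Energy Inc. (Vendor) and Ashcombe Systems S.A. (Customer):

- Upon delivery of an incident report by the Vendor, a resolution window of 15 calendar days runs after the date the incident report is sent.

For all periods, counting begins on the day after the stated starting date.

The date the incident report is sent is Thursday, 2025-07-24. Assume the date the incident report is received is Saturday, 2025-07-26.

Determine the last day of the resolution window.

The last day of the resolution window: 2025-07-24 + 15 days = 2025-08-08.

2025-08-08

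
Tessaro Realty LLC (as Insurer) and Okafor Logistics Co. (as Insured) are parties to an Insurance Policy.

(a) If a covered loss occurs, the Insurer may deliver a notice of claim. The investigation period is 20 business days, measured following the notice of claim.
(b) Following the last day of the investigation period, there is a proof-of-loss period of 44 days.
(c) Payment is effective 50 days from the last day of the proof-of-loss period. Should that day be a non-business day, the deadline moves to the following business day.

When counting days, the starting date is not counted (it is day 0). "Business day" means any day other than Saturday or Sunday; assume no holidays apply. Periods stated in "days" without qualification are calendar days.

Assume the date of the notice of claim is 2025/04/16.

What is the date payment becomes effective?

2025/08/18

The last day of the investigation period: counting 20 business days from Wednesday, 2025/04/16 (Apr 17, Apr 18, Apr 21, Apr 22, …, May 12, May 13, May 14, skipping weekends) reaches Wednesday, 2025/05/14.
The last day of the proof-of-loss period: 44 calendar days after 2025/05/14 is 2025/06/27.
Adding 50 calendar days to 2025/06/27 gives 2025/08/16, which is the date payment becomes effective. That falls on a Saturday, so it rolls to the next business day, Monday, 2025/08/18.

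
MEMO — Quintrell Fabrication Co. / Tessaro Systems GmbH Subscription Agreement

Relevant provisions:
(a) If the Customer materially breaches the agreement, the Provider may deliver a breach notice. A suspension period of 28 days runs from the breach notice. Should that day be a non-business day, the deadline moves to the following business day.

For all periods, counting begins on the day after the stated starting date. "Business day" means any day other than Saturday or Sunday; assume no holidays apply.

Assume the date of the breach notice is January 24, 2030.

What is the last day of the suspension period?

The last day of the suspension period: January 24, 2030 + 28 days = February 21, 2030. February 21, 2030 is a Thursday, so no roll-forward applies.

February 21, 2030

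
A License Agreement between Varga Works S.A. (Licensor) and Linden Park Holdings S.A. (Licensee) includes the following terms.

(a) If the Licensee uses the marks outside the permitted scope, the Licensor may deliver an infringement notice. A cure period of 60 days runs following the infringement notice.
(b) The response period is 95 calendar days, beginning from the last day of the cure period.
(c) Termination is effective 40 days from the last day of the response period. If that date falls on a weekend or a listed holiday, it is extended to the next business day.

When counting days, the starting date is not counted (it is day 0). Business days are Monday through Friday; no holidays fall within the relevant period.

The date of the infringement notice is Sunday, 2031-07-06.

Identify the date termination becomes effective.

The last day of the cure period: 60 calendar days after 2031-07-06 is 2031-09-04.
Adding 95 calendar days to 2031-09-04 gives 2031-12-08, which is the last day of the response period.
The date termination becomes effective: 40 calendar days after 2031-12-08 is 2032-01-17. That falls on a Saturday, so it rolls to the next business day, Monday, 2032-01-19.

2032-01-19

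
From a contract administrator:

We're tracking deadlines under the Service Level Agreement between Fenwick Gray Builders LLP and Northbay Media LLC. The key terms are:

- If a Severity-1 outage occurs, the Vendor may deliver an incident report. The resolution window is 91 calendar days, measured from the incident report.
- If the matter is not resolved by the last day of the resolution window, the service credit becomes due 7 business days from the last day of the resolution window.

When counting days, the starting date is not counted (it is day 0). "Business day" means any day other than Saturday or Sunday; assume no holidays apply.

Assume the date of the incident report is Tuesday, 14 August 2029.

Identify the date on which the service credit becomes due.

The last day of the resolution window: 14 August 2029 + 91 days = 13 November 2029.
The date on which the service credit becomes due: counting 7 business days from Tuesday, 13 November 2029 (Nov 14, Nov 15, Nov 16, Nov 19, Nov 20, Nov 21, Nov 22, skipping weekends) reaches Thursday, 22 November 2029.

22 November 2029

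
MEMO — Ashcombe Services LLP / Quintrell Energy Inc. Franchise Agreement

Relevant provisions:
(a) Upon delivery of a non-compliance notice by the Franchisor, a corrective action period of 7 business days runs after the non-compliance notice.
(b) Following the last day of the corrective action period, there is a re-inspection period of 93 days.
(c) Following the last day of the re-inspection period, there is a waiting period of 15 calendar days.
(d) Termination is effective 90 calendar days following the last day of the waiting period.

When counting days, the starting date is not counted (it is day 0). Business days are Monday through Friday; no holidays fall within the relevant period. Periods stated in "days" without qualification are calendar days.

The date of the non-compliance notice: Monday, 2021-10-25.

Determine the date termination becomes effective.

2022-05-20

From Monday, 2021-10-25, 7 business days (Oct 26, Oct 27, Oct 28, Oct 29, Nov 1, Nov 2, Nov 3, skipping weekends) brings us to Wednesday, 2021-11-03, which is the last day of the corrective action period.
Adding 93 calendar days to 2021-11-03 gives 2022-02-04, which is the last day of the re-inspection period.
The last day of the waiting period: 15 calendar days after 2022-02-04 is 2022-02-19.
The date termination becomes effective: 2022-02-19 + 90 days = 2022-05-20.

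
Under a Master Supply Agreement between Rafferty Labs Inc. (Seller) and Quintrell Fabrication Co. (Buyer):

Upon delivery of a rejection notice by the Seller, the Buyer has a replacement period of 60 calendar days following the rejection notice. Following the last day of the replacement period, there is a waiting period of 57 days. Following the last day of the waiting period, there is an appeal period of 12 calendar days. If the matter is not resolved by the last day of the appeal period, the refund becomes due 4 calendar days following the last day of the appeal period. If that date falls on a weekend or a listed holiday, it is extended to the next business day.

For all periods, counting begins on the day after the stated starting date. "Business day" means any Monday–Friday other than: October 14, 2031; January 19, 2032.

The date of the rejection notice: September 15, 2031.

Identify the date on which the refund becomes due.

The last day of the replacement period: September 15, 2031 + 60 days = November 14, 2031.
The last day of the waiting period: 57 calendar days after November 14, 2031 is January 10, 2032.
Adding 12 calendar days to January 10, 2032 gives January 22, 2032, which is the last day of the appeal period.
The date on which the refund becomes due: 4 calendar days after January 22, 2032 is January 26, 2032. January 26, 2032 is a Monday and is not a listed holiday, so no roll-forward applies.

January 26, 2032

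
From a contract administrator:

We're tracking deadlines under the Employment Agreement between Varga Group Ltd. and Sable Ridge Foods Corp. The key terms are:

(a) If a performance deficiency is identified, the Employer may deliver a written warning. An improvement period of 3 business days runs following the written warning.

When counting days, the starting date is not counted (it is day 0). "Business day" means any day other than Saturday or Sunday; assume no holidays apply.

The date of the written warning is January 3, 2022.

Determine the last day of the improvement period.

The last day of the improvement period: 3 business days after Monday, January 3, 2022, skipping weekends — Jan 4, Jan 5, Jan 6 — lands on Thursday, January 6, 2022.

January 6, 2022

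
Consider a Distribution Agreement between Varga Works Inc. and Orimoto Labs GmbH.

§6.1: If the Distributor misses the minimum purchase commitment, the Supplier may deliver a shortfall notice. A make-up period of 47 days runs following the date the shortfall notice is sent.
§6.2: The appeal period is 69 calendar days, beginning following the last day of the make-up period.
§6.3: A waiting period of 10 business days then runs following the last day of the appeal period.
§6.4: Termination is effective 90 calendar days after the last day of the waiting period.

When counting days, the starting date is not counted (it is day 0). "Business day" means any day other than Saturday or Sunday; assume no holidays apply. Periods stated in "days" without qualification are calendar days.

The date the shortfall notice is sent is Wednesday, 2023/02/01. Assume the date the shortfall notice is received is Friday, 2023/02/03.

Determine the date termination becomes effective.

The last day of the make-up period: 47 calendar days after 2023/02/01 is 2023/03/20.
The last day of the appeal period: 2023/03/20 + 69 days = 2023/05/28.
The last day of the waiting period: 10 business days after Sunday, 2023/05/28, skipping weekends — May 29, May 30, May 31, Jun 1, Jun 2, Jun 5, Jun 6, Jun 7, Jun 8, Jun 9 — lands on Friday, 2023/06/09.
Adding 90 calendar days to 2023/06/09 gives 2023/09/07, which is the date termination becomes effective.

2023/09/07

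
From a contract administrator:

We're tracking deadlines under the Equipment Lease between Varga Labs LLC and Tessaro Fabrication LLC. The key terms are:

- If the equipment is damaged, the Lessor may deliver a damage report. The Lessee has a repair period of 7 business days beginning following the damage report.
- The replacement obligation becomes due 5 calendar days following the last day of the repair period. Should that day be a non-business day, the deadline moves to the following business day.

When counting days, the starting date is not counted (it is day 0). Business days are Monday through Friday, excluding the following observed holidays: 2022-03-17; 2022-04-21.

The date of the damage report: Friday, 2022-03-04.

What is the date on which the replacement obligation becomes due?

The last day of the repair period: 7 business days after Friday, 2022-03-04, skipping weekends — Mar 7, Mar 8, Mar 9, Mar 10, Mar 11, Mar 14, Mar 15 — lands on Tuesday, 2022-03-15.
The date on which the replacement obligation becomes due: 2022-03-15 + 5 days = 2022-03-20. That falls on a Sunday, so it rolls to the next business day, Monday, 2022-03-21.

2022-03-21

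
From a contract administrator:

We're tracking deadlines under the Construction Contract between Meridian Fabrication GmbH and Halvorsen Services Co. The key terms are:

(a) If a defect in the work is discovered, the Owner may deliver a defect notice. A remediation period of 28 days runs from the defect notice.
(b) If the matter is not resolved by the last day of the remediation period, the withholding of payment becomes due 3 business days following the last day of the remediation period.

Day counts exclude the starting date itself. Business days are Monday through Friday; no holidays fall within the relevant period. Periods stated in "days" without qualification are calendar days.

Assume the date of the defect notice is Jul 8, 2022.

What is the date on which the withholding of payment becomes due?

Aug 10, 2022

The last day of the remediation period: 28 calendar days after Jul 8, 2022 is Aug 5, 2022.
The date on which the withholding of payment becomes due: 3 business days after Friday, Aug 5, 2022, skipping weekends — Aug 8, Aug 9, Aug 10 — lands on Wednesday, Aug 10, 2022.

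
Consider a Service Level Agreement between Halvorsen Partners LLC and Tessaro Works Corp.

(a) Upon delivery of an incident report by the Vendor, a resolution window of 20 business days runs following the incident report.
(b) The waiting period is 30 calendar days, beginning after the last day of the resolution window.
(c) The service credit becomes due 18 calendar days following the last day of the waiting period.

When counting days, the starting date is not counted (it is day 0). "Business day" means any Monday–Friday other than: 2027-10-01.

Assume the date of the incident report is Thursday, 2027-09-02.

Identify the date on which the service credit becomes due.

2027-11-17

From Thursday, 2027-09-02, 20 business days (Sep 3, Sep 6, Sep 7, Sep 8, …, Sep 28, Sep 29, Sep 30, skipping weekends) brings us to Thursday, 2027-09-30, which is the last day of the resolution window.
Adding 30 calendar days to 2027-09-30 gives 2027-10-30, which is the last day of the waiting period.
Adding 18 calendar days to 2027-10-30 gives 2027-11-17, which is the date on which the service credit becomes due.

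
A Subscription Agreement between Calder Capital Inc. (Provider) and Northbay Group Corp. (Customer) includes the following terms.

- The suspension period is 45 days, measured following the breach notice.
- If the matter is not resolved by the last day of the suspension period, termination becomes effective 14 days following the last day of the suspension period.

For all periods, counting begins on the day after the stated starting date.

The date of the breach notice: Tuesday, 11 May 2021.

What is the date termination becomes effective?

9 July 2021

The last day of the suspension period: 11 May 2021 + 45 days = 25 June 2021.
The date termination becomes effective: 25 June 2021 + 14 days = 9 July 2021.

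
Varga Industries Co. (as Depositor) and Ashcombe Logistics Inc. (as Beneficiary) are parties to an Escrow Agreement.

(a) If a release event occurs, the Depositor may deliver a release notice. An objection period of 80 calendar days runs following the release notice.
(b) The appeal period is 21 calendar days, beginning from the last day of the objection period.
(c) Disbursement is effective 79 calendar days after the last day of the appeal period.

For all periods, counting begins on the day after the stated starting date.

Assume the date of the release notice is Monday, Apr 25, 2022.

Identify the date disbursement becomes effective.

Oct 22, 2022

Adding 80 calendar days to Apr 25, 2022 gives Jul 14, 2022, which is the last day of the objection period.
The last day of the appeal period: 21 calendar days after Jul 14, 2022 is Aug 4, 2022.
Adding 79 calendar days to Aug 4, 2022 gives Oct 22, 2022, which is the date disbursement becomes effective.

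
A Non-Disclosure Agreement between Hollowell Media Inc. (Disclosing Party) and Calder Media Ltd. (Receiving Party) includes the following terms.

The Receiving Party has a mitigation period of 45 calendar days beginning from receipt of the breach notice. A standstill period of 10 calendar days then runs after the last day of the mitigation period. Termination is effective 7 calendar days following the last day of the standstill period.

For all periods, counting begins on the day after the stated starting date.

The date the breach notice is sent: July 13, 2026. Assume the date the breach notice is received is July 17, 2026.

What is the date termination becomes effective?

September 17, 2026

Adding 45 calendar days to July 17, 2026 gives August 31, 2026, which is the last day of the mitigation period.
The last day of the standstill period: August 31, 2026 + 10 days = September 10, 2026.
The date termination becomes effective: September 10, 2026 + 7 days = September 17, 2026.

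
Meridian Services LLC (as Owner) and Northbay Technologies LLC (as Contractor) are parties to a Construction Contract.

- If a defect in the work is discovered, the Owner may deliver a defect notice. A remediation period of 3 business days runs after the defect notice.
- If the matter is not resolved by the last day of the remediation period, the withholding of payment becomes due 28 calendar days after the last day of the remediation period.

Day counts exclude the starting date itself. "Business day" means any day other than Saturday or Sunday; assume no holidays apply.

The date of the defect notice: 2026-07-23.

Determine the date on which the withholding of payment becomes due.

2026-08-25

The last day of the remediation period: 3 business days after Thursday, 2026-07-23, skipping weekends — Jul 24, Jul 27, Jul 28 — lands on Tuesday, 2026-07-28.
The date on which the withholding of payment becomes due: 28 calendar days after 2026-07-28 is 2026-08-25.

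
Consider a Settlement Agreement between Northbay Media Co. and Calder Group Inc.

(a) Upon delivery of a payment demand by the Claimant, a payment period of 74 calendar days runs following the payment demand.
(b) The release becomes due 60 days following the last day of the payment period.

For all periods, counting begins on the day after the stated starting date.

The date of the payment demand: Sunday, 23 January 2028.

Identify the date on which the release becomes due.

5 June 2028

Adding 74 calendar days to 23 January 2028 gives 6 April 2028, which is the last day of the payment period.
The date on which the release becomes due: 6 April 2028 + 60 days = 5 June 2028.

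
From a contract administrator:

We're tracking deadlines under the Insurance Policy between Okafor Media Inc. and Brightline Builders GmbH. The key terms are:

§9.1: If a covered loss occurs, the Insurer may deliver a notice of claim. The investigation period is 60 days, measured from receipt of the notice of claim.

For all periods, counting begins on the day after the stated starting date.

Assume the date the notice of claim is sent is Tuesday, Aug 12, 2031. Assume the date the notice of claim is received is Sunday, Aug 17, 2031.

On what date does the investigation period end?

The last day of the investigation period: Aug 17, 2031 + 60 days = Oct 16, 2031.

Oct 16, 2031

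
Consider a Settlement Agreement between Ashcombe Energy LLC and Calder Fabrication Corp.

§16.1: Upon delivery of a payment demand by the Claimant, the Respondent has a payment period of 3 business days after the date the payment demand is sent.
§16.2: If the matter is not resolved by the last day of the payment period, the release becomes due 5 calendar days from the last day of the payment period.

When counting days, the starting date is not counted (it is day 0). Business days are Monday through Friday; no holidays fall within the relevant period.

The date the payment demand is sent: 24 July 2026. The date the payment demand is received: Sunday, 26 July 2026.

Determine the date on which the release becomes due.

3 August 2026

The last day of the payment period: 3 business days after Friday, 24 July 2026, skipping weekends — Jul 27, Jul 28, Jul 29 — lands on Wednesday, 29 July 2026.
Adding 5 calendar days to 29 July 2026 gives 3 August 2026, which is the date on which the release becomes due.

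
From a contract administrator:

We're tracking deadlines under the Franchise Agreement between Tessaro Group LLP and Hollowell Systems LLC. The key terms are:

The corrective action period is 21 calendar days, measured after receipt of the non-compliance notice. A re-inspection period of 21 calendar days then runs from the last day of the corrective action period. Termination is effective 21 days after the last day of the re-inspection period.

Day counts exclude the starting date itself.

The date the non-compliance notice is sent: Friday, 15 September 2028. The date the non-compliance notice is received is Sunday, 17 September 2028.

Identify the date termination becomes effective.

19 November 2028

The last day of the corrective action period: 21 calendar days after 17 September 2028 is 8 October 2028.
The last day of the re-inspection period: 8 October 2028 + 21 days = 29 October 2028.
The date termination becomes effective: 29 October 2028 + 21 days = 19 November 2028.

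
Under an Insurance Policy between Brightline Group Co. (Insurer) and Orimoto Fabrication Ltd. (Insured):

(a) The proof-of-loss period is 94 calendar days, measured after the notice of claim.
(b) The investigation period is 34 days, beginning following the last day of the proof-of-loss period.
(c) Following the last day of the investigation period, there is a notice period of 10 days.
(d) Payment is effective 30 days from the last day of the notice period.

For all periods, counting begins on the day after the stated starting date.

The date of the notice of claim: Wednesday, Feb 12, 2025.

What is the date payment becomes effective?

Jul 30, 2025

The last day of the proof-of-loss period: 94 calendar days after Feb 12, 2025 is May 17, 2025.
The last day of the investigation period: May 17, 2025 + 34 days = Jun 20, 2025.
The last day of the notice period: 10 calendar days after Jun 20, 2025 is Jun 30, 2025.
The date payment becomes effective: 30 calendar days after Jun 30, 2025 is Jul 30, 2025.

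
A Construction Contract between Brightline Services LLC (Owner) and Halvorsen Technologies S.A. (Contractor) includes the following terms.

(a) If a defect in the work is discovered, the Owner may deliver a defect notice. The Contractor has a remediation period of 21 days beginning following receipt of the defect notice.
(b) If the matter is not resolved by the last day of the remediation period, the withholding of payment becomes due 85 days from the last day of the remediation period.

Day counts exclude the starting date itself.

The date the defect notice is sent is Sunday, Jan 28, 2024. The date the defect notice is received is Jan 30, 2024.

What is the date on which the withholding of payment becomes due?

The last day of the remediation period: Jan 30, 2024 + 21 days = Feb 20, 2024.
The date on which the withholding of payment becomes due: Feb 20, 2024 + 85 days = May 15, 2024.

May 15, 2024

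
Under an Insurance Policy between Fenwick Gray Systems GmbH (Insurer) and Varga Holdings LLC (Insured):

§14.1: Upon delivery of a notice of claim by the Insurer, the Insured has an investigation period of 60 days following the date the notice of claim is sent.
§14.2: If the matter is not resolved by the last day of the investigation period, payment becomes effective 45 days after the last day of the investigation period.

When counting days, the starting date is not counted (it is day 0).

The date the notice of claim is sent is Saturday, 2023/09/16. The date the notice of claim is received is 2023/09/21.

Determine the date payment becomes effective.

2023/12/30

The last day of the investigation period: 60 calendar days after 2023/09/16 is 2023/11/15.
The date payment becomes effective: 45 calendar days after 2023/11/15 is 2023/12/30.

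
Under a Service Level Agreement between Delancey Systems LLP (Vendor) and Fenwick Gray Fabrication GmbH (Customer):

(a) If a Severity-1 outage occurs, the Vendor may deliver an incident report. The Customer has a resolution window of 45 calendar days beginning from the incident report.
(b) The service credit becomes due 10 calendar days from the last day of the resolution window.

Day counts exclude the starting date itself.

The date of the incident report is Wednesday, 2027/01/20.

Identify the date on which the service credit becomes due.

Adding 45 calendar days to 2027/01/20 gives 2027/03/06, which is the last day of the resolution window.
The date on which the service credit becomes due: 10 calendar days after 2027/03/06 is 2027/03/16.

2027/03/16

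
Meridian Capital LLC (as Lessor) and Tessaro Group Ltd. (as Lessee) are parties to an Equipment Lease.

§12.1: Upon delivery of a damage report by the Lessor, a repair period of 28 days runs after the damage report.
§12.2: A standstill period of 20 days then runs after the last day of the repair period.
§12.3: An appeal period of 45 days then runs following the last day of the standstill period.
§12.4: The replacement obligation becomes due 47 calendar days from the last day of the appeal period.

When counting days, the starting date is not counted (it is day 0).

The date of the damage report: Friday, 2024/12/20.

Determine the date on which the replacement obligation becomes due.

2025/05/09

The last day of the repair period: 2024/12/20 + 28 days = 2025/01/17.
The last day of the standstill period: 20 calendar days after 2025/01/17 is 2025/02/06.
Adding 45 calendar days to 2025/02/06 gives 2025/03/23, which is the last day of the appeal period.
The date on which the replacement obligation becomes due: 47 calendar days after 2025/03/23 is 2025/05/09.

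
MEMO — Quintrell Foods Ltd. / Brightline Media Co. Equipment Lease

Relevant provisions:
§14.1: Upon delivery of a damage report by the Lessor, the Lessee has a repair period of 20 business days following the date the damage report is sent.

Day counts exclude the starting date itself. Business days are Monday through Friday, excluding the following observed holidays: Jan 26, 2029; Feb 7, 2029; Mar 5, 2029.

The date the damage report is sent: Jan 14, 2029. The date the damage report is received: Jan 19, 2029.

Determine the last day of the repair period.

Feb 13, 2029

The last day of the repair period: counting 20 business days from Sunday, Jan 14, 2029 (Jan 15, Jan 16, Jan 17, Jan 18, …, Feb 9, Feb 12, Feb 13, skipping weekends and the listed holidays on Jan 26, Feb 7) reaches Tuesday, Feb 13, 2029.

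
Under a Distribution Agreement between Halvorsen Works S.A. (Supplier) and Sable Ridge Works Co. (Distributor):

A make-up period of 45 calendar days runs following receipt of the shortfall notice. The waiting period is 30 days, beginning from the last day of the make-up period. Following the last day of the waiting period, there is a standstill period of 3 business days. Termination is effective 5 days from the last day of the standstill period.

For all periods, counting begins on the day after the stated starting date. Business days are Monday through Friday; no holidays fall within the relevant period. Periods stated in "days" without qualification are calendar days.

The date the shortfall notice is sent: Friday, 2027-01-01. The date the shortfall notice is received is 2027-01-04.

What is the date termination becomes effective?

The last day of the make-up period: 2027-01-04 + 45 days = 2027-02-18.
Adding 30 calendar days to 2027-02-18 gives 2027-03-20, which is the last day of the waiting period.
From Saturday, 2027-03-20, 3 business days (Mar 22, Mar 23, Mar 24, skipping weekends) brings us to Wednesday, 2027-03-24, which is the last day of the standstill period.
Adding 5 calendar days to 2027-03-24 gives 2027-03-29, which is the date termination becomes effective.

2027-03-29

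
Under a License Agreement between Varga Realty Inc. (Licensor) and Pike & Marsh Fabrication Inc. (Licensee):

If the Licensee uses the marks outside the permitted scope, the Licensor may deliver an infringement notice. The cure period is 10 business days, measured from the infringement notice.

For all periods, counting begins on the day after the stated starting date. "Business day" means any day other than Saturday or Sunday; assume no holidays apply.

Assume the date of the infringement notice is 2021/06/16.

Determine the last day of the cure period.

The last day of the cure period: counting 10 business days from Wednesday, 2021/06/16 (Jun 17, Jun 18, Jun 21, Jun 22, Jun 23, Jun 24, Jun 25, Jun 28, Jun 29, Jun 30, skipping weekends) reaches Wednesday, 2021/06/30.

2021/06/30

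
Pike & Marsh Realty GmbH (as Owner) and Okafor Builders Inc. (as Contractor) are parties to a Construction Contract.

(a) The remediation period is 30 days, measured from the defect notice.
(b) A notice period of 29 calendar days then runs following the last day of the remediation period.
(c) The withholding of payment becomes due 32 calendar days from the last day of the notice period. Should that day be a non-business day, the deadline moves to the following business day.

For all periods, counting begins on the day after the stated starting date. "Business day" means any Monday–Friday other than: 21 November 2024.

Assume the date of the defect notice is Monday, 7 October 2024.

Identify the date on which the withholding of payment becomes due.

The last day of the remediation period: 7 October 2024 + 30 days = 6 November 2024.
Adding 29 calendar days to 6 November 2024 gives 5 December 2024, which is the last day of the notice period.
The date on which the withholding of payment becomes due: 5 December 2024 + 32 days = 6 January 2025. 6 January 2025 is a Monday and is not a listed holiday, so no roll-forward applies.

6 January 2025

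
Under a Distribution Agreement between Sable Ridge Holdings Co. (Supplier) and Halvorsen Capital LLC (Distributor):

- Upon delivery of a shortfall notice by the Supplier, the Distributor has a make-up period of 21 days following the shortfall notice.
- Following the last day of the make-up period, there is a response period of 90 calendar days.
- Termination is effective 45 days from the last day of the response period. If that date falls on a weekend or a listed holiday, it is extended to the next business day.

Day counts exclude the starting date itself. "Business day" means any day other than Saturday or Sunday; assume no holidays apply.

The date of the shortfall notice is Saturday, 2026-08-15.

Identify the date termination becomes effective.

2027-01-18

The last day of the make-up period: 2026-08-15 + 21 days = 2026-09-05.
Adding 90 calendar days to 2026-09-05 gives 2026-12-04, which is the last day of the response period.
The date termination becomes effective: 2026-12-04 + 45 days = 2027-01-18. 2027-01-18 is a Monday, so no roll-forward applies.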